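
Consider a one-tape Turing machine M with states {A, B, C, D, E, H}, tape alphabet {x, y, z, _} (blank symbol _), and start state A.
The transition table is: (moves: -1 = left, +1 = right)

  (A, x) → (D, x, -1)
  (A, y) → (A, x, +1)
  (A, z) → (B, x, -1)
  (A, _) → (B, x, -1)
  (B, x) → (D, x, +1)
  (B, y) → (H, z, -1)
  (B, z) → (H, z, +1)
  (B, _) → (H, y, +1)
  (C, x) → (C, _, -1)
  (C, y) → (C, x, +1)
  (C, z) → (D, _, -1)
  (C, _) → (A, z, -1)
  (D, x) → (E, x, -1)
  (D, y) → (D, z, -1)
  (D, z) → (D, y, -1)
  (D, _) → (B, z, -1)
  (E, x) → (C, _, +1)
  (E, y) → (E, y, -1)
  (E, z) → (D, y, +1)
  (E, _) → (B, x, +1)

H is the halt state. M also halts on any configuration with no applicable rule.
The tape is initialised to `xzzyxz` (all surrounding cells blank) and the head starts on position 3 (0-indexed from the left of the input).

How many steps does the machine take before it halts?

A | ___xzz[y]xz   read y → write x, move +1, go to A
A | ___xzzx[x]z   read x → write x, move -1, go to D
D | ___xzz[x]xz   read x → write x, move -1, go to E
E | ___xz[z]xxz   read z → write y, move +1, go to D
D | ___xzy[x]xz   read x → write x, move -1, go to E
E | ___xz[y]xxz   read y → write y, move -1, go to E
E | ___x[z]yxxz   read z → write y, move +1, go to D
D | ___xy[y]xxz   read y → write z, move -1, go to D
D | ___x[y]zxxz   read y → write z, move -1, go to D
D | ___[x]zzxxz   read x → write x, move -1, go to E
E | __[_]xzzxxz   read _ → write x, move +1, go to B
B | __x[x]zzxxz   read x → write x, move +1, go to D
D | __xx[z]zxxz   read z → write y, move -1, go to D
D | __x[x]yzxxz   read x → write x, move -1, go to E
E | __[x]xyzxxz   read x → write _, move +1, go to C
C | ___[x]yzxxz   read x → write _, move -1, go to C
C | __[_]_yzxxz   read _ → write z, move -1, go to A
A | _[_]z_yzxxz   read _ → write x, move -1, go to B
B | [_]xz_yzxxz   read _ → write y, move +1, go to H
H | y[x]z_yzxxz
M halts after 19 transitions.

19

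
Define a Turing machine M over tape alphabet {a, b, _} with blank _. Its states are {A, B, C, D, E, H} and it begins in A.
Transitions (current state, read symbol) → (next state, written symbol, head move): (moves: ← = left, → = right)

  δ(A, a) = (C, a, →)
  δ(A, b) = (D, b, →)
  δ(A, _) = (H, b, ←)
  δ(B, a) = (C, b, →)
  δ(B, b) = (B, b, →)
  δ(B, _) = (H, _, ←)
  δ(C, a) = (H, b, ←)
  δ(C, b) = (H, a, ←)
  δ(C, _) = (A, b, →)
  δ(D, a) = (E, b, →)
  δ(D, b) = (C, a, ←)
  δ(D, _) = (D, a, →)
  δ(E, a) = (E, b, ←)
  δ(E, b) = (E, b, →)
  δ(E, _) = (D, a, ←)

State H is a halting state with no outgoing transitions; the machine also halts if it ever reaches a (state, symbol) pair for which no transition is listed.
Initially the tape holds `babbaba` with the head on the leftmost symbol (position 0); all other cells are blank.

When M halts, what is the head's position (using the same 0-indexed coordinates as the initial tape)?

state=A head=0 tape=[b]abbaba_   (A,b)→(D,b,→)
state=D head=1 tape=b[a]bbaba_   (D,a)→(E,b,→)
state=E head=2 tape=bb[b]baba_   (E,b)→(E,b,→)
state=E head=3 tape=bbb[b]aba_   (E,b)→(E,b,→)
state=E head=4 tape=bbbb[a]ba_   (E,a)→(E,b,←)
state=E head=3 tape=bbb[b]bba_   (E,b)→(E,b,→)
state=E head=4 tape=bbbb[b]ba_   (E,b)→(E,b,→)
state=E head=5 tape=bbbbb[b]a_   (E,b)→(E,b,→)
state=E head=6 tape=bbbbbb[a]_   (E,a)→(E,b,←)
state=E head=5 tape=bbbbb[b]b_   (E,b)→(E,b,→)
state=E head=6 tape=bbbbbb[b]_   (E,b)→(E,b,→)
state=E head=7 tape=bbbbbbb[_]   (E,_)→(D,a,←)
state=D head=6 tape=bbbbbb[b]a   (D,b)→(C,a,←)
state=C head=5 tape=bbbbb[b]aa   (C,b)→(H,a,←)
state=H head=4 tape=bbbb[b]aaa
At halt the head is at cell 4.

4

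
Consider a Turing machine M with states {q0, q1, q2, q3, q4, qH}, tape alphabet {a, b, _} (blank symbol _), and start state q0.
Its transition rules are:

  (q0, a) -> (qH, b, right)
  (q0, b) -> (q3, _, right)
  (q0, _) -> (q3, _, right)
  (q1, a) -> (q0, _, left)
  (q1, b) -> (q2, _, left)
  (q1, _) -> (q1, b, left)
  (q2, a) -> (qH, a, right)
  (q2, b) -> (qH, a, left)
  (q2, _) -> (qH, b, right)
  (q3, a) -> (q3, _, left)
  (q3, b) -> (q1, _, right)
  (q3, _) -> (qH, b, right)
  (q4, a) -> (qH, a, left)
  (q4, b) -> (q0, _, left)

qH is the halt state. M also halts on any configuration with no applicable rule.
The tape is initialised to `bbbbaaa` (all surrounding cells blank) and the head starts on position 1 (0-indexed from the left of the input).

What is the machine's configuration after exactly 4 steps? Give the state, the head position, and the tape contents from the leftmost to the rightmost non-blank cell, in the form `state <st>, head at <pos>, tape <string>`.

q0 | b[b]bbaaa   read b → write _, move right, go to q3
q3 | b_[b]baaa   read b → write _, move right, go to q1
q1 | b__[b]aaa   read b → write _, move left, go to q2
q2 | b_[_]_aaa   read _ → write b, move right, go to qH
qH | b_b[_]aaa
After 4 steps: state qH, head at 3, tape b_b_aaa.

state qH, head at 3, tape b_b_aaa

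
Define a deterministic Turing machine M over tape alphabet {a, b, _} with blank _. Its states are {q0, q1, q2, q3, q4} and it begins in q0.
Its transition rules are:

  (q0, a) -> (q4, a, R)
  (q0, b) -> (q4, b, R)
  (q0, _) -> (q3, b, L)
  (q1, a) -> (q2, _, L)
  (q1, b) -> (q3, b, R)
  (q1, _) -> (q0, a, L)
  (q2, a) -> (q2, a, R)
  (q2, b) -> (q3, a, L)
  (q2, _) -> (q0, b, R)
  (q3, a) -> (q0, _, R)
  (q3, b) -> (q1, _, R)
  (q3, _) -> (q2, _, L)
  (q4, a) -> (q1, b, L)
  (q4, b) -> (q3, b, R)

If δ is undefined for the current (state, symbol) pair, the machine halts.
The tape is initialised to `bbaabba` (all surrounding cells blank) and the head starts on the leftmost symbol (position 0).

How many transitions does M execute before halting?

17

state=q0 head=0 tape=[b]baabba_   (q0,b)→(q4,b,R)
state=q4 head=1 tape=b[b]aabba_   (q4,b)→(q3,b,R)
state=q3 head=2 tape=bb[a]abba_   (q3,a)→(q0,_,R)
state=q0 head=3 tape=bb_[a]bba_   (q0,a)→(q4,a,R)
state=q4 head=4 tape=bb_a[b]ba_   (q4,b)→(q3,b,R)
state=q3 head=5 tape=bb_ab[b]a_   (q3,b)→(q1,_,R)
state=q1 head=6 tape=bb_ab_[a]_   (q1,a)→(q2,_,L)
state=q2 head=5 tape=bb_ab[_]__   (q2,_)→(q0,b,R)
state=q0 head=6 tape=bb_abb[_]_   (q0,_)→(q3,b,L)
state=q3 head=5 tape=bb_ab[b]b_   (q3,b)→(q1,_,R)
state=q1 head=6 tape=bb_ab_[b]_   (q1,b)→(q3,b,R)
state=q3 head=7 tape=bb_ab_b[_]   (q3,_)→(q2,_,L)
state=q2 head=6 tape=bb_ab_[b]_   (q2,b)→(q3,a,L)
state=q3 head=5 tape=bb_ab[_]a_   (q3,_)→(q2,_,L)
state=q2 head=4 tape=bb_a[b]_a_   (q2,b)→(q3,a,L)
state=q3 head=3 tape=bb_[a]a_a_   (q3,a)→(q0,_,R)
state=q0 head=4 tape=bb__[a]_a_   (q0,a)→(q4,a,R)
state=q4 head=5 tape=bb__a[_]a_
M halts after 17 transitions.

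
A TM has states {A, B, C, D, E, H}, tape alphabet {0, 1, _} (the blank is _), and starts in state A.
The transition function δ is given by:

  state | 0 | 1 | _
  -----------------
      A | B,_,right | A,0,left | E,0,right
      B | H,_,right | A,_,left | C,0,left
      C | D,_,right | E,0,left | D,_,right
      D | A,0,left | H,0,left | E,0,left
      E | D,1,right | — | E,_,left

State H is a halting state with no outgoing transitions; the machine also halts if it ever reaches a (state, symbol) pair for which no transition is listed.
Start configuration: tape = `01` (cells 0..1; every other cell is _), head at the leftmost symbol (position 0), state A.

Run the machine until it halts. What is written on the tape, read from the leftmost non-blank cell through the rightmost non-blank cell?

A | [0]1   read 0 → write _, move right, go to B
B | _[1]   read 1 → write _, move left, go to A
A | [_]_   read _ → write 0, move right, go to E
E | 0[_]   read _ → write _, move left, go to E
E | [0]_   read 0 → write 1, move right, go to D
D | 1[_]   read _ → write 0, move left, go to E
E | [1]0
The non-blank tape span at halt is 10.

10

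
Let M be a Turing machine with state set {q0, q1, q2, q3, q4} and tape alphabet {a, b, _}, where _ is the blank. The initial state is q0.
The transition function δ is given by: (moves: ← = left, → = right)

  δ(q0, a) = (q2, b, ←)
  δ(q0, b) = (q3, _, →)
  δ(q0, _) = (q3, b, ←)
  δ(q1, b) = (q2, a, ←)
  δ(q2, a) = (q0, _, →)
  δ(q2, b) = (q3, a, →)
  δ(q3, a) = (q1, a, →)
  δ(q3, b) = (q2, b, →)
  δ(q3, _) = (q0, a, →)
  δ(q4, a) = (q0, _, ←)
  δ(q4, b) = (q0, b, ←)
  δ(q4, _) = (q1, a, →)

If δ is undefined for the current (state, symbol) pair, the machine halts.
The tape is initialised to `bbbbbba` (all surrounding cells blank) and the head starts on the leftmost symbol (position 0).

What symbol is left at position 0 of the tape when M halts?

q0 | [b]bbbbba___   read b → write _, move →, go to q3
q3 | _[b]bbbba___   read b → write b, move →, go to q2
q2 | _b[b]bbba___   read b → write a, move →, go to q3
q3 | _ba[b]bba___   read b → write b, move →, go to q2
q2 | _bab[b]ba___   read b → write a, move →, go to q3
q3 | _baba[b]a___   read b → write b, move →, go to q2
q2 | _babab[a]___   read a → write _, move →, go to q0
q0 | _babab_[_]__   read _ → write b, move ←, go to q3
q3 | _babab[_]b__   read _ → write a, move →, go to q0
q0 | _bababa[b]__   read b → write _, move →, go to q3
q3 | _bababa_[_]_   read _ → write a, move →, go to q0
q0 | _bababa_a[_]   read _ → write b, move ←, go to q3
q3 | _bababa_[a]b   read a → write a, move →, go to q1
q1 | _bababa_a[b]   read b → write a, move ←, go to q2
q2 | _bababa_[a]a   read a → write _, move →, go to q0
q0 | _bababa__[a]   read a → write b, move ←, go to q2
q2 | _bababa_[_]b
Cell 0 holds _ when M halts.

_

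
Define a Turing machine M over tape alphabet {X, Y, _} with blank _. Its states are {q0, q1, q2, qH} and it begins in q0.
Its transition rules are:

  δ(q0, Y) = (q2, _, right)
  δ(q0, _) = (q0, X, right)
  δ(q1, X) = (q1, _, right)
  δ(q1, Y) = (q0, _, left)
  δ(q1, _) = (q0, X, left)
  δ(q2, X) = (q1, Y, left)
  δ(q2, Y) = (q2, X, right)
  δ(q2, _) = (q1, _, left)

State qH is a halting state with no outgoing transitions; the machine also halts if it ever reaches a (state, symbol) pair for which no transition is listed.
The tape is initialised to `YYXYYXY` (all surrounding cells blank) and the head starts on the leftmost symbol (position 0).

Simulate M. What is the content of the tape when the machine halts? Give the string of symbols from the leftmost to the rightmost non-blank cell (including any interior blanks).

XX_XXX

state=q0 head=0 tape=[Y]YXYYXY_   (q0,Y)→(q2,_,right)
state=q2 head=1 tape=_[Y]XYYXY_   (q2,Y)→(q2,X,right)
state=q2 head=2 tape=_X[X]YYXY_   (q2,X)→(q1,Y,left)
state=q1 head=1 tape=_[X]YYYXY_   (q1,X)→(q1,_,right)
state=q1 head=2 tape=__[Y]YYXY_   (q1,Y)→(q0,_,left)
state=q0 head=1 tape=_[_]_YYXY_   (q0,_)→(q0,X,right)
state=q0 head=2 tape=_X[_]YYXY_   (q0,_)→(q0,X,right)
state=q0 head=3 tape=_XX[Y]YXY_   (q0,Y)→(q2,_,right)
state=q2 head=4 tape=_XX_[Y]XY_   (q2,Y)→(q2,X,right)
state=q2 head=5 tape=_XX_X[X]Y_   (q2,X)→(q1,Y,left)
state=q1 head=4 tape=_XX_[X]YY_   (q1,X)→(q1,_,right)
state=q1 head=5 tape=_XX__[Y]Y_   (q1,Y)→(q0,_,left)
state=q0 head=4 tape=_XX_[_]_Y_   (q0,_)→(q0,X,right)
state=q0 head=5 tape=_XX_X[_]Y_   (q0,_)→(q0,X,right)
state=q0 head=6 tape=_XX_XX[Y]_   (q0,Y)→(q2,_,right)
state=q2 head=7 tape=_XX_XX_[_]   (q2,_)→(q1,_,left)
state=q1 head=6 tape=_XX_XX[_]_   (q1,_)→(q0,X,left)
state=q0 head=5 tape=_XX_X[X]X_
The non-blank tape span at halt is XX_XXX.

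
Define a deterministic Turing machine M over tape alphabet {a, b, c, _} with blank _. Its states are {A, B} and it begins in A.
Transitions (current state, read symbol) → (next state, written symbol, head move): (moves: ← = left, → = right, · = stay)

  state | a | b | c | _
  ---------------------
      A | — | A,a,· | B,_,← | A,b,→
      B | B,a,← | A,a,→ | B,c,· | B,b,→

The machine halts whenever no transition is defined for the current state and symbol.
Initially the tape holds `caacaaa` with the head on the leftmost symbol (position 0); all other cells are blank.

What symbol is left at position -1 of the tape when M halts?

b

state=A head=0 tape=_[c]aacaaa   (A,c)→(B,_,←)
state=B head=-1 tape=[_]_aacaaa   (B,_)→(B,b,→)
state=B head=0 tape=b[_]aacaaa   (B,_)→(B,b,→)
state=B head=1 tape=bb[a]acaaa   (B,a)→(B,a,←)
state=B head=0 tape=b[b]aacaaa   (B,b)→(A,a,→)
state=A head=1 tape=ba[a]acaaa
Cell -1 holds b when M halts.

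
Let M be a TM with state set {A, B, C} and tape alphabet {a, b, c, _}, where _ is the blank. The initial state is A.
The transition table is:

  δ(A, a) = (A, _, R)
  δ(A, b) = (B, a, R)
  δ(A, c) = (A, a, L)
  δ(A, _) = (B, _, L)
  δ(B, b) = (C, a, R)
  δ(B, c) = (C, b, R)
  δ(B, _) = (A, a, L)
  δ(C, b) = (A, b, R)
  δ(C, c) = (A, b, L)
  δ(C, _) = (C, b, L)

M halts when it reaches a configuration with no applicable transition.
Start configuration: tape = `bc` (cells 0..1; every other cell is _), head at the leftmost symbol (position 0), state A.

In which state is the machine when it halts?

C

A | [b]c___   read b → write a, move R, go to B
B | a[c]___   read c → write b, move R, go to C
C | ab[_]__   read _ → write b, move L, go to C
C | a[b]b__   read b → write b, move R, go to A
A | ab[b]__   read b → write a, move R, go to B
B | aba[_]_   read _ → write a, move L, go to A
A | ab[a]a_   read a → write _, move R, go to A
A | ab_[a]_   read a → write _, move R, go to A
A | ab__[_]   read _ → write _, move L, go to B
B | ab_[_]_   read _ → write a, move L, go to A
A | ab[_]a_   read _ → write _, move L, go to B
B | a[b]_a_   read b → write a, move R, go to C
C | aa[_]a_   read _ → write b, move L, go to C
C | a[a]ba_
No transition is defined for (C, a); M halts in state C.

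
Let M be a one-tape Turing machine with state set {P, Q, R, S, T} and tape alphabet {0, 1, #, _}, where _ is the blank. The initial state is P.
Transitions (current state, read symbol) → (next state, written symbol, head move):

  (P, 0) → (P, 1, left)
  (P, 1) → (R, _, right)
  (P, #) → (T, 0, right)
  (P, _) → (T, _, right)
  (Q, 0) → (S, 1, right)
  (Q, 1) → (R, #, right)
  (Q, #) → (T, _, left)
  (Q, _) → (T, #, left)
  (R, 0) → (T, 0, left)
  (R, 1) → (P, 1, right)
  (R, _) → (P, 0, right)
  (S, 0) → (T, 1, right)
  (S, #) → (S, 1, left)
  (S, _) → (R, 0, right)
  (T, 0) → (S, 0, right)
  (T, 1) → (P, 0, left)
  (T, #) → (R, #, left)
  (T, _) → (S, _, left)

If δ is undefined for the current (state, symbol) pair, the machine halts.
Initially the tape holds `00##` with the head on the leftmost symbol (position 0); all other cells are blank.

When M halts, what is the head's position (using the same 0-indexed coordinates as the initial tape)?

P | _[0]0##   read 0 → write 1, move left, go to P
P | [_]10##   read _ → write _, move right, go to T
T | _[1]0##   read 1 → write 0, move left, go to P
P | [_]00##   read _ → write _, move right, go to T
T | _[0]0##   read 0 → write 0, move right, go to S
S | _0[0]##   read 0 → write 1, move right, go to T
T | _01[#]#   read # → write #, move left, go to R
R | _0[1]##   read 1 → write 1, move right, go to P
P | _01[#]#   read # → write 0, move right, go to T
T | _010[#]   read # → write #, move left, go to R
R | _01[0]#   read 0 → write 0, move left, go to T
T | _0[1]0#   read 1 → write 0, move left, go to P
P | _[0]00#   read 0 → write 1, move left, go to P
P | [_]100#   read _ → write _, move right, go to T
T | _[1]00#   read 1 → write 0, move left, go to P
P | [_]000#   read _ → write _, move right, go to T
T | _[0]00#   read 0 → write 0, move right, go to S
S | _0[0]0#   read 0 → write 1, move right, go to T
T | _01[0]#   read 0 → write 0, move right, go to S
S | _010[#]   read # → write 1, move left, go to S
S | _01[0]1   read 0 → write 1, move right, go to T
T | _011[1]   read 1 → write 0, move left, go to P
P | _01[1]0   read 1 → write _, move right, go to R
R | _01_[0]   read 0 → write 0, move left, go to T
T | _01[_]0   read _ → write _, move left, go to S
S | _0[1]_0
At halt the head is at cell 1.

1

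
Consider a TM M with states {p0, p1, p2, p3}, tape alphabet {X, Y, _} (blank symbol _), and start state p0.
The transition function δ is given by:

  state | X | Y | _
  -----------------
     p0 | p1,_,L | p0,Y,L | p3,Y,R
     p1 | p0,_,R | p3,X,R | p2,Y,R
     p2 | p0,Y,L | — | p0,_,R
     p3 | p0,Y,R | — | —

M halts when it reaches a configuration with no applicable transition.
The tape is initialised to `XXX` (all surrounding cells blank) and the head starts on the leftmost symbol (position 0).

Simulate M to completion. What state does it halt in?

p0 | _[X]XX__   read X → write _, move L, go to p1
p1 | [_]_XX__   read _ → write Y, move R, go to p2
p2 | Y[_]XX__   read _ → write _, move R, go to p0
p0 | Y_[X]X__   read X → write _, move L, go to p1
p1 | Y[_]_X__   read _ → write Y, move R, go to p2
p2 | YY[_]X__   read _ → write _, move R, go to p0
p0 | YY_[X]__   read X → write _, move L, go to p1
p1 | YY[_]___   read _ → write Y, move R, go to p2
p2 | YYY[_]__   read _ → write _, move R, go to p0
p0 | YYY_[_]_   read _ → write Y, move R, go to p3
p3 | YYY_Y[_]
No transition is defined for (p3, _); M halts in state p3.

p3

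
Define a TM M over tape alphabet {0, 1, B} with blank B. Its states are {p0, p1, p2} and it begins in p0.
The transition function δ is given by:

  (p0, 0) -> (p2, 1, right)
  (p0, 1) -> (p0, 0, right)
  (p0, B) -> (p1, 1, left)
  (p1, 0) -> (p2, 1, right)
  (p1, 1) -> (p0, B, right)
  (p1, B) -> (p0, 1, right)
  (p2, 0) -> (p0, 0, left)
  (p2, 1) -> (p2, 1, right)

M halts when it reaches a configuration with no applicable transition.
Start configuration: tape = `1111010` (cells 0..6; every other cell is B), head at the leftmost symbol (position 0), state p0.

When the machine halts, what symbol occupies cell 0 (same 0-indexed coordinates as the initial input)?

0

state=p0 head=0 tape=[1]111010B   (p0,1)→(p0,0,right)
state=p0 head=1 tape=0[1]11010B   (p0,1)→(p0,0,right)
state=p0 head=2 tape=00[1]1010B   (p0,1)→(p0,0,right)
state=p0 head=3 tape=000[1]010B   (p0,1)→(p0,0,right)
state=p0 head=4 tape=0000[0]10B   (p0,0)→(p2,1,right)
state=p2 head=5 tape=00001[1]0B   (p2,1)→(p2,1,right)
state=p2 head=6 tape=000011[0]B   (p2,0)→(p0,0,left)
state=p0 head=5 tape=00001[1]0B   (p0,1)→(p0,0,right)
state=p0 head=6 tape=000010[0]B   (p0,0)→(p2,1,right)
state=p2 head=7 tape=0000101[B]
Cell 0 holds 0 when M halts.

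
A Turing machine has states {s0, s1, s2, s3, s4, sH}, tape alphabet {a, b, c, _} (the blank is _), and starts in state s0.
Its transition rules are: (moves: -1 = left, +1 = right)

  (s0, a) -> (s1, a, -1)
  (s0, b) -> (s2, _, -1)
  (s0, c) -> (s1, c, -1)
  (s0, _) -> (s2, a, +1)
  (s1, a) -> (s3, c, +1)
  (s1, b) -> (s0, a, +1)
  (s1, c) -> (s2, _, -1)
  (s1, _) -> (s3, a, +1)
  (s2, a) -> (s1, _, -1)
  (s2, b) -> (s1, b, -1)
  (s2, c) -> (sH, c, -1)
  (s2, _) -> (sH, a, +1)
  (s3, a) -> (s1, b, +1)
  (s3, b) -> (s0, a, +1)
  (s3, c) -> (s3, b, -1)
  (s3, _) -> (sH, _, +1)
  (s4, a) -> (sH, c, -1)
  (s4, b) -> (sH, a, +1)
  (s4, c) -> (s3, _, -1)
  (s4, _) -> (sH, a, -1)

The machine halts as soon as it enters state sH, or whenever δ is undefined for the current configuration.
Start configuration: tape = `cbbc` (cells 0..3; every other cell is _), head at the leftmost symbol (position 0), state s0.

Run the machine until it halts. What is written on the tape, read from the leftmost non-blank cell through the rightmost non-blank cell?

s0 | _[c]bbc   read c → write c, move -1, go to s1
s1 | [_]cbbc   read _ → write a, move +1, go to s3
s3 | a[c]bbc   read c → write b, move -1, go to s3
s3 | [a]bbbc   read a → write b, move +1, go to s1
s1 | b[b]bbc   read b → write a, move +1, go to s0
s0 | ba[b]bc   read b → write _, move -1, go to s2
s2 | b[a]_bc   read a → write _, move -1, go to s1
s1 | [b]__bc   read b → write a, move +1, go to s0
s0 | a[_]_bc   read _ → write a, move +1, go to s2
s2 | aa[_]bc   read _ → write a, move +1, go to sH
sH | aaa[b]c
The non-blank tape span at halt is aaabc.

aaabc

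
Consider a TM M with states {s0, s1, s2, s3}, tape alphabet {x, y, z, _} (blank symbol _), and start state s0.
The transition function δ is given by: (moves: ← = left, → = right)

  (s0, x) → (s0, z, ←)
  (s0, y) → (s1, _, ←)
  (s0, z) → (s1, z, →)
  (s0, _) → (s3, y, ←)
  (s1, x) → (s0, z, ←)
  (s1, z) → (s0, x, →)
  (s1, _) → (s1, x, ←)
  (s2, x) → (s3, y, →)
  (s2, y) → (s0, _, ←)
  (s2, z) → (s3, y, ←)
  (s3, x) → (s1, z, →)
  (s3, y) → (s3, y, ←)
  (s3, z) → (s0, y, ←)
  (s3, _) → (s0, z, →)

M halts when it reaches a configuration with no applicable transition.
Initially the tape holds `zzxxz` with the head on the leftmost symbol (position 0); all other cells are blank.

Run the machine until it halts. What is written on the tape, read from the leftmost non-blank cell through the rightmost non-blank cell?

s0 | [z]zxxz__   read z → write z, move →, go to s1
s1 | z[z]xxz__   read z → write x, move →, go to s0
s0 | zx[x]xz__   read x → write z, move ←, go to s0
s0 | z[x]zxz__   read x → write z, move ←, go to s0
s0 | [z]zzxz__   read z → write z, move →, go to s1
s1 | z[z]zxz__   read z → write x, move →, go to s0
s0 | zx[z]xz__   read z → write z, move →, go to s1
s1 | zxz[x]z__   read x → write z, move ←, go to s0
s0 | zx[z]zz__   read z → write z, move →, go to s1
s1 | zxz[z]z__   read z → write x, move →, go to s0
s0 | zxzx[z]__   read z → write z, move →, go to s1
s1 | zxzxz[_]_   read _ → write x, move ←, go to s1
s1 | zxzx[z]x_   read z → write x, move →, go to s0
s0 | zxzxx[x]_   read x → write z, move ←, go to s0
s0 | zxzx[x]z_   read x → write z, move ←, go to s0
s0 | zxz[x]zz_   read x → write z, move ←, go to s0
s0 | zx[z]zzz_   read z → write z, move →, go to s1
s1 | zxz[z]zz_   read z → write x, move →, go to s0
s0 | zxzx[z]z_   read z → write z, move →, go to s1
s1 | zxzxz[z]_   read z → write x, move →, go to s0
s0 | zxzxzx[_]   read _ → write y, move ←, go to s3
s3 | zxzxz[x]y   read x → write z, move →, go to s1
s1 | zxzxzz[y]
The non-blank tape span at halt is zxzxzzy.

zxzxzzy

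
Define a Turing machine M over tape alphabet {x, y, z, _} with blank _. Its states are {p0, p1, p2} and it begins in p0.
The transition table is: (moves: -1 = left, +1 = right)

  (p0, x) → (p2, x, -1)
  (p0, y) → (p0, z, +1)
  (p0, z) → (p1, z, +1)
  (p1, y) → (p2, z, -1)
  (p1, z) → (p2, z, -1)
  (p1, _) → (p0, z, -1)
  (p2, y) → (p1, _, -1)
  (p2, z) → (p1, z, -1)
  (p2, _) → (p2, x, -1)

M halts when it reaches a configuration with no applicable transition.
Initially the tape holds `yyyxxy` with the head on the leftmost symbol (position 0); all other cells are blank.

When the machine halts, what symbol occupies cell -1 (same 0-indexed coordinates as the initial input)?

p0 | __[y]yyxxy   read y → write z, move +1, go to p0
p0 | __z[y]yxxy   read y → write z, move +1, go to p0
p0 | __zz[y]xxy   read y → write z, move +1, go to p0
p0 | __zzz[x]xy   read x → write x, move -1, go to p2
p2 | __zz[z]xxy   read z → write z, move -1, go to p1
p1 | __z[z]zxxy   read z → write z, move -1, go to p2
p2 | __[z]zzxxy   read z → write z, move -1, go to p1
p1 | _[_]zzzxxy   read _ → write z, move -1, go to p0
p0 | [_]zzzzxxy
Cell -1 holds z when M halts.

z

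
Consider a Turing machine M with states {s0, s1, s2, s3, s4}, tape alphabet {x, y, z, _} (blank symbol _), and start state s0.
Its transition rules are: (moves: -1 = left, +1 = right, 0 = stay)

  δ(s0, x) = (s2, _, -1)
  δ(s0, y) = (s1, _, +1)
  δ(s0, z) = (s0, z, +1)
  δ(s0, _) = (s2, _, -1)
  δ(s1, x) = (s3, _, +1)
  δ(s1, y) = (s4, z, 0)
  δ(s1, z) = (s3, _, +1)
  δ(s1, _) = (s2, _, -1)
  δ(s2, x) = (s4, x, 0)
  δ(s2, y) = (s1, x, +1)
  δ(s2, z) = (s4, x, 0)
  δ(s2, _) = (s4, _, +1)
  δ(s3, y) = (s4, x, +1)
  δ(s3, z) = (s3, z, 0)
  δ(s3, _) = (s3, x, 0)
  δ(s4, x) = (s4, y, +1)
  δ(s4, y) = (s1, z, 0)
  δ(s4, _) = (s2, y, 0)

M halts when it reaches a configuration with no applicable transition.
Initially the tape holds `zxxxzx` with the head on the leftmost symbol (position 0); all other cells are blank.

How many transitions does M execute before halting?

state=s0 head=0 tape=[z]xxxzx   (s0,z)→(s0,z,+1)
state=s0 head=1 tape=z[x]xxzx   (s0,x)→(s2,_,-1)
state=s2 head=0 tape=[z]_xxzx   (s2,z)→(s4,x,0)
state=s4 head=0 tape=[x]_xxzx   (s4,x)→(s4,y,+1)
state=s4 head=1 tape=y[_]xxzx   (s4,_)→(s2,y,0)
state=s2 head=1 tape=y[y]xxzx   (s2,y)→(s1,x,+1)
state=s1 head=2 tape=yx[x]xzx   (s1,x)→(s3,_,+1)
state=s3 head=3 tape=yx_[x]zx
M halts after 7 transitions.

7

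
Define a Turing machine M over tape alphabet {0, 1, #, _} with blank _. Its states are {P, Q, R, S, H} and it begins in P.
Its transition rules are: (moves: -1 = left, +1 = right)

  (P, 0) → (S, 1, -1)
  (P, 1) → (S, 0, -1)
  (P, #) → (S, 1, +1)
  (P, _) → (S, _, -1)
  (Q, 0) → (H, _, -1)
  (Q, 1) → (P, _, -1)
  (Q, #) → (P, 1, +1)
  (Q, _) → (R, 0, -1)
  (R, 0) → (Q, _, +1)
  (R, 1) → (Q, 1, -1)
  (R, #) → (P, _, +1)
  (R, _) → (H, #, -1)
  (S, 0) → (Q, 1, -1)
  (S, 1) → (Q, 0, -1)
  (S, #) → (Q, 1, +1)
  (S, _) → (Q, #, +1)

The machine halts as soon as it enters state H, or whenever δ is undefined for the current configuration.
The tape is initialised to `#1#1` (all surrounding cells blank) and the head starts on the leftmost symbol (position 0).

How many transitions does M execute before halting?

P | __[#]1#1   read # → write 1, move +1, go to S
S | __1[1]#1   read 1 → write 0, move -1, go to Q
Q | __[1]0#1   read 1 → write _, move -1, go to P
P | _[_]_0#1   read _ → write _, move -1, go to S
S | [_]__0#1   read _ → write #, move +1, go to Q
Q | #[_]_0#1   read _ → write 0, move -1, go to R
R | [#]0_0#1   read # → write _, move +1, go to P
P | _[0]_0#1   read 0 → write 1, move -1, go to S
S | [_]1_0#1   read _ → write #, move +1, go to Q
Q | #[1]_0#1   read 1 → write _, move -1, go to P
P | [#]__0#1   read # → write 1, move +1, go to S
S | 1[_]_0#1   read _ → write #, move +1, go to Q
Q | 1#[_]0#1   read _ → write 0, move -1, go to R
R | 1[#]00#1   read # → write _, move +1, go to P
P | 1_[0]0#1   read 0 → write 1, move -1, go to S
S | 1[_]10#1   read _ → write #, move +1, go to Q
Q | 1#[1]0#1   read 1 → write _, move -1, go to P
P | 1[#]_0#1   read # → write 1, move +1, go to S
S | 11[_]0#1   read _ → write #, move +1, go to Q
Q | 11#[0]#1   read 0 → write _, move -1, go to H
H | 11[#]_#1
M halts after 20 transitions.

20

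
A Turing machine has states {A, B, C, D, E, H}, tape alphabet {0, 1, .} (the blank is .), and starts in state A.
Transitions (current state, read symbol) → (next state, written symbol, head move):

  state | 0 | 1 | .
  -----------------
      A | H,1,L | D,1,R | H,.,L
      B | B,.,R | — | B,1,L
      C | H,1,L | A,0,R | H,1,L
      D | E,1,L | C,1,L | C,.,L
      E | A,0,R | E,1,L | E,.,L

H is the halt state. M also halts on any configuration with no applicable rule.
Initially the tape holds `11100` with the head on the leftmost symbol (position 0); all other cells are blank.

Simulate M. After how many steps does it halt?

24

state=A head=0 tape=[1]1100.   (A,1)→(D,1,R)
state=D head=1 tape=1[1]100.   (D,1)→(C,1,L)
state=C head=0 tape=[1]1100.   (C,1)→(A,0,R)
state=A head=1 tape=0[1]100.   (A,1)→(D,1,R)
state=D head=2 tape=01[1]00.   (D,1)→(C,1,L)
state=C head=1 tape=0[1]100.   (C,1)→(A,0,R)
state=A head=2 tape=00[1]00.   (A,1)→(D,1,R)
state=D head=3 tape=001[0]0.   (D,0)→(E,1,L)
state=E head=2 tape=00[1]10.   (E,1)→(E,1,L)
state=E head=1 tape=0[0]110.   (E,0)→(A,0,R)
state=A head=2 tape=00[1]10.   (A,1)→(D,1,R)
state=D head=3 tape=001[1]0.   (D,1)→(C,1,L)
state=C head=2 tape=00[1]10.   (C,1)→(A,0,R)
state=A head=3 tape=000[1]0.   (A,1)→(D,1,R)
state=D head=4 tape=0001[0].   (D,0)→(E,1,L)
state=E head=3 tape=000[1]1.   (E,1)→(E,1,L)
state=E head=2 tape=00[0]11.   (E,0)→(A,0,R)
state=A head=3 tape=000[1]1.   (A,1)→(D,1,R)
state=D head=4 tape=0001[1].   (D,1)→(C,1,L)
state=C head=3 tape=000[1]1.   (C,1)→(A,0,R)
state=A head=4 tape=0000[1].   (A,1)→(D,1,R)
state=D head=5 tape=00001[.]   (D,.)→(C,.,L)
state=C head=4 tape=0000[1].   (C,1)→(A,0,R)
state=A head=5 tape=00000[.]   (A,.)→(H,.,L)
state=H head=4 tape=0000[0].
M halts after 24 transitions.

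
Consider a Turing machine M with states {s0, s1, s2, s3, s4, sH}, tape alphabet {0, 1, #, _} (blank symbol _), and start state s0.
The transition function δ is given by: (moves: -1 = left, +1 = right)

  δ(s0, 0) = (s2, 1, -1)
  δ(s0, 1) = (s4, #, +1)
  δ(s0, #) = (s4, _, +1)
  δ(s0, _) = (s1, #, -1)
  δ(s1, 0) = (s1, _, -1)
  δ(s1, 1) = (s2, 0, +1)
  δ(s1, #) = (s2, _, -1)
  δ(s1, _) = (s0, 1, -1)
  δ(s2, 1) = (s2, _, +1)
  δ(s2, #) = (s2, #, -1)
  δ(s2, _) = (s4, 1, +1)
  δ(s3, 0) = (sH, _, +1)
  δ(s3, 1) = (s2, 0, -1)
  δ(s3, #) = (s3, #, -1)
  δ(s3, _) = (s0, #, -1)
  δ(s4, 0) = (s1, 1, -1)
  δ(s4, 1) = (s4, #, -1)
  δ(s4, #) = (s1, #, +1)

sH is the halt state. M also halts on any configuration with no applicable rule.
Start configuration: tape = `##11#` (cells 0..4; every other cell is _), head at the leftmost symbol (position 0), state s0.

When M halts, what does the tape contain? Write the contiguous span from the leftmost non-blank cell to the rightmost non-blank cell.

#01_#

state=s0 head=0 tape=[#]#11#_   (s0,#)→(s4,_,+1)
state=s4 head=1 tape=_[#]11#_   (s4,#)→(s1,#,+1)
state=s1 head=2 tape=_#[1]1#_   (s1,1)→(s2,0,+1)
state=s2 head=3 tape=_#0[1]#_   (s2,1)→(s2,_,+1)
state=s2 head=4 tape=_#0_[#]_   (s2,#)→(s2,#,-1)
state=s2 head=3 tape=_#0[_]#_   (s2,_)→(s4,1,+1)
state=s4 head=4 tape=_#01[#]_   (s4,#)→(s1,#,+1)
state=s1 head=5 tape=_#01#[_]   (s1,_)→(s0,1,-1)
state=s0 head=4 tape=_#01[#]1   (s0,#)→(s4,_,+1)
state=s4 head=5 tape=_#01_[1]   (s4,1)→(s4,#,-1)
state=s4 head=4 tape=_#01[_]#
The non-blank tape span at halt is #01_#.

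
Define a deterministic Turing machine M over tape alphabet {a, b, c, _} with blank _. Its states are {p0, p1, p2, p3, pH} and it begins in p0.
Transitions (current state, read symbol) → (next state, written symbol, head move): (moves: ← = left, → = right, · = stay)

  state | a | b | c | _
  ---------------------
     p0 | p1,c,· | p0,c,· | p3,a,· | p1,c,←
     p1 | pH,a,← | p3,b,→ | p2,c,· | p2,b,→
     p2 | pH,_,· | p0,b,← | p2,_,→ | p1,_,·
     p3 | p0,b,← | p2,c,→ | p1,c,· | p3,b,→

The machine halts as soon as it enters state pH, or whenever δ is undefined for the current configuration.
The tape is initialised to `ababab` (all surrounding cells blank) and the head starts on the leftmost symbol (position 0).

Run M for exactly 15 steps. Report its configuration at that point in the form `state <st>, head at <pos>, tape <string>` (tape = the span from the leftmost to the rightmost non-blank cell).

p0 | _[a]babab   read a → write c, move ·, go to p1
p1 | _[c]babab   read c → write c, move ·, go to p2
p2 | _[c]babab   read c → write _, move →, go to p2
p2 | __[b]abab   read b → write b, move ←, go to p0
p0 | _[_]babab   read _ → write c, move ←, go to p1
p1 | [_]cbabab   read _ → write b, move →, go to p2
p2 | b[c]babab   read c → write _, move →, go to p2
p2 | b_[b]abab   read b → write b, move ←, go to p0
p0 | b[_]babab   read _ → write c, move ←, go to p1
p1 | [b]cbabab   read b → write b, move →, go to p3
p3 | b[c]babab   read c → write c, move ·, go to p1
p1 | b[c]babab   read c → write c, move ·, go to p2
p2 | b[c]babab   read c → write _, move →, go to p2
p2 | b_[b]abab   read b → write b, move ←, go to p0
p0 | b[_]babab   read _ → write c, move ←, go to p1
p1 | [b]cbabab
After 15 steps: state p1, head at -1, tape bcbabab.

state p1, head at -1, tape bcbabab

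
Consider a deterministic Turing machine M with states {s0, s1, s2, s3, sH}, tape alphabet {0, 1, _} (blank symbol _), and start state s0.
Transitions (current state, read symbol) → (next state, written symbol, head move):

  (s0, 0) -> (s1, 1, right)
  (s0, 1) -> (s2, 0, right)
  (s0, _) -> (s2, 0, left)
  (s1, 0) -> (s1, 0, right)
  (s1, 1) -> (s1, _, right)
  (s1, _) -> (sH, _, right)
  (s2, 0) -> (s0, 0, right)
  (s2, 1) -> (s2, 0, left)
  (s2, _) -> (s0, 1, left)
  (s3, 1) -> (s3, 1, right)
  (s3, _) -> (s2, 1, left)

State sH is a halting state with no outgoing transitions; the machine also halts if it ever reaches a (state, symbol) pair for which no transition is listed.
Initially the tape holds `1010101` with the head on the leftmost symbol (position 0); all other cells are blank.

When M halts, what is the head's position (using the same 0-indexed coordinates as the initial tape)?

9

state=s0 head=0 tape=[1]010101___   (s0,1)→(s2,0,right)
state=s2 head=1 tape=0[0]10101___   (s2,0)→(s0,0,right)
state=s0 head=2 tape=00[1]0101___   (s0,1)→(s2,0,right)
state=s2 head=3 tape=000[0]101___   (s2,0)→(s0,0,right)
state=s0 head=4 tape=0000[1]01___   (s0,1)→(s2,0,right)
state=s2 head=5 tape=00000[0]1___   (s2,0)→(s0,0,right)
state=s0 head=6 tape=000000[1]___   (s0,1)→(s2,0,right)
state=s2 head=7 tape=0000000[_]__   (s2,_)→(s0,1,left)
state=s0 head=6 tape=000000[0]1__   (s0,0)→(s1,1,right)
state=s1 head=7 tape=0000001[1]__   (s1,1)→(s1,_,right)
state=s1 head=8 tape=0000001_[_]_   (s1,_)→(sH,_,right)
state=sH head=9 tape=0000001__[_]
At halt the head is at cell 9.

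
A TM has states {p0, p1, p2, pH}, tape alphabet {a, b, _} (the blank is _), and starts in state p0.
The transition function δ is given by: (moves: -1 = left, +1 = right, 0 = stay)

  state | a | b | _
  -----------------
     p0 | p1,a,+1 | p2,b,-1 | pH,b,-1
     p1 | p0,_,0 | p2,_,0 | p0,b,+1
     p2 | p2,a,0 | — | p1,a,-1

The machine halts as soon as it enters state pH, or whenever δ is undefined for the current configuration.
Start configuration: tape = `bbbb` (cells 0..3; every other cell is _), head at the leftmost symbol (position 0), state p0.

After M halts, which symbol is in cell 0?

p0 | __[b]bbb   read b → write b, move -1, go to p2
p2 | _[_]bbbb   read _ → write a, move -1, go to p1
p1 | [_]abbbb   read _ → write b, move +1, go to p0
p0 | b[a]bbbb   read a → write a, move +1, go to p1
p1 | ba[b]bbb   read b → write _, move 0, go to p2
p2 | ba[_]bbb   read _ → write a, move -1, go to p1
p1 | b[a]abbb   read a → write _, move 0, go to p0
p0 | b[_]abbb   read _ → write b, move -1, go to pH
pH | [b]babbb
Cell 0 holds a when M halts.

a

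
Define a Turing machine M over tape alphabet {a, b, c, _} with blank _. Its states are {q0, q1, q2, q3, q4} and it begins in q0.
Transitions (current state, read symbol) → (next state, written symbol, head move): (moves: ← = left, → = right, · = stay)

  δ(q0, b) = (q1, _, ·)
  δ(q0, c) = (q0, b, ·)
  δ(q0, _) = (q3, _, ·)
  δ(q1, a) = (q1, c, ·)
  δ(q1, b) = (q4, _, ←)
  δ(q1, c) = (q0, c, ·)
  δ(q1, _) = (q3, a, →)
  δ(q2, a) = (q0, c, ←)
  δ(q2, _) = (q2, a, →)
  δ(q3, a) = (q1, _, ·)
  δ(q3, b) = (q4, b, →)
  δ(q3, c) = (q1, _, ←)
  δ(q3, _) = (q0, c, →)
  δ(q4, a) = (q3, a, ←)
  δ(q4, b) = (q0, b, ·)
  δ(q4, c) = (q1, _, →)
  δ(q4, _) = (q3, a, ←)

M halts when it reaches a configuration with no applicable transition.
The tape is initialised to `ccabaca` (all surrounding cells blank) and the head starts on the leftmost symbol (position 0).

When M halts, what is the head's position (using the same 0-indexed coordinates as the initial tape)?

state=q0 head=0 tape=[c]cabaca   (q0,c)→(q0,b,·)
state=q0 head=0 tape=[b]cabaca   (q0,b)→(q1,_,·)
state=q1 head=0 tape=[_]cabaca   (q1,_)→(q3,a,→)
state=q3 head=1 tape=a[c]abaca   (q3,c)→(q1,_,←)
state=q1 head=0 tape=[a]_abaca   (q1,a)→(q1,c,·)
state=q1 head=0 tape=[c]_abaca   (q1,c)→(q0,c,·)
state=q0 head=0 tape=[c]_abaca   (q0,c)→(q0,b,·)
state=q0 head=0 tape=[b]_abaca   (q0,b)→(q1,_,·)
state=q1 head=0 tape=[_]_abaca   (q1,_)→(q3,a,→)
state=q3 head=1 tape=a[_]abaca   (q3,_)→(q0,c,→)
state=q0 head=2 tape=ac[a]baca
At halt the head is at cell 2.

2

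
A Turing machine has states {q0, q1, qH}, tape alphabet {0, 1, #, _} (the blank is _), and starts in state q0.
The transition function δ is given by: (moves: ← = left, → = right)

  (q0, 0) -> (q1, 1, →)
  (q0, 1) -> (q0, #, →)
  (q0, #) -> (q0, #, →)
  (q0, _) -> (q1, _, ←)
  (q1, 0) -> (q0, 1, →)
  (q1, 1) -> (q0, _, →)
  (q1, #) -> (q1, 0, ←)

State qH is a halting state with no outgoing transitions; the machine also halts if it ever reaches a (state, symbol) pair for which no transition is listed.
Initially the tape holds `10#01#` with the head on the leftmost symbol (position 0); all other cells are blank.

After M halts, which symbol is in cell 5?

_

q0 | [1]0#01#_   read 1 → write #, move →, go to q0
q0 | #[0]#01#_   read 0 → write 1, move →, go to q1
q1 | #1[#]01#_   read # → write 0, move ←, go to q1
q1 | #[1]001#_   read 1 → write _, move →, go to q0
q0 | #_[0]01#_   read 0 → write 1, move →, go to q1
q1 | #_1[0]1#_   read 0 → write 1, move →, go to q0
q0 | #_11[1]#_   read 1 → write #, move →, go to q0
q0 | #_11#[#]_   read # → write #, move →, go to q0
q0 | #_11##[_]   read _ → write _, move ←, go to q1
q1 | #_11#[#]_   read # → write 0, move ←, go to q1
q1 | #_11[#]0_   read # → write 0, move ←, go to q1
q1 | #_1[1]00_   read 1 → write _, move →, go to q0
q0 | #_1_[0]0_   read 0 → write 1, move →, go to q1
q1 | #_1_1[0]_   read 0 → write 1, move →, go to q0
q0 | #_1_11[_]   read _ → write _, move ←, go to q1
q1 | #_1_1[1]_   read 1 → write _, move →, go to q0
q0 | #_1_1_[_]   read _ → write _, move ←, go to q1
q1 | #_1_1[_]_
Cell 5 holds _ when M halts.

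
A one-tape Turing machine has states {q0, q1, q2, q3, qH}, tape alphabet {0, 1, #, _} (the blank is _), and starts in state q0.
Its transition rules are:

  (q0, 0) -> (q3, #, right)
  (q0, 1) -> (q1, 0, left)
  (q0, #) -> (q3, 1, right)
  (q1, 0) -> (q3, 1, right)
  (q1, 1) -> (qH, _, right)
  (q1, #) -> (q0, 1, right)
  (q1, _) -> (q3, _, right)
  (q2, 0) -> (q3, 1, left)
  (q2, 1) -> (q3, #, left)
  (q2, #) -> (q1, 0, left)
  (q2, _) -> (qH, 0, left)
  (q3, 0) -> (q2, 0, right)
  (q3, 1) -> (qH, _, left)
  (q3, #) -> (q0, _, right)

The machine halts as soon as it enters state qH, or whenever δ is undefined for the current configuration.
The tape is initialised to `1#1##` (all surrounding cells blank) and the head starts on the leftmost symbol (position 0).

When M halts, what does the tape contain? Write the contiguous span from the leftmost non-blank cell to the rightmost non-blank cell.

111100

q0 | _[1]#1##_   read 1 → write 0, move left, go to q1
q1 | [_]0#1##_   read _ → write _, move right, go to q3
q3 | _[0]#1##_   read 0 → write 0, move right, go to q2
q2 | _0[#]1##_   read # → write 0, move left, go to q1
q1 | _[0]01##_   read 0 → write 1, move right, go to q3
q3 | _1[0]1##_   read 0 → write 0, move right, go to q2
q2 | _10[1]##_   read 1 → write #, move left, go to q3
q3 | _1[0]###_   read 0 → write 0, move right, go to q2
q2 | _10[#]##_   read # → write 0, move left, go to q1
q1 | _1[0]0##_   read 0 → write 1, move right, go to q3
q3 | _11[0]##_   read 0 → write 0, move right, go to q2
q2 | _110[#]#_   read # → write 0, move left, go to q1
q1 | _11[0]0#_   read 0 → write 1, move right, go to q3
q3 | _111[0]#_   read 0 → write 0, move right, go to q2
q2 | _1110[#]_   read # → write 0, move left, go to q1
q1 | _111[0]0_   read 0 → write 1, move right, go to q3
q3 | _1111[0]_   read 0 → write 0, move right, go to q2
q2 | _11110[_]   read _ → write 0, move left, go to qH
qH | _1111[0]0
The non-blank tape span at halt is 111100.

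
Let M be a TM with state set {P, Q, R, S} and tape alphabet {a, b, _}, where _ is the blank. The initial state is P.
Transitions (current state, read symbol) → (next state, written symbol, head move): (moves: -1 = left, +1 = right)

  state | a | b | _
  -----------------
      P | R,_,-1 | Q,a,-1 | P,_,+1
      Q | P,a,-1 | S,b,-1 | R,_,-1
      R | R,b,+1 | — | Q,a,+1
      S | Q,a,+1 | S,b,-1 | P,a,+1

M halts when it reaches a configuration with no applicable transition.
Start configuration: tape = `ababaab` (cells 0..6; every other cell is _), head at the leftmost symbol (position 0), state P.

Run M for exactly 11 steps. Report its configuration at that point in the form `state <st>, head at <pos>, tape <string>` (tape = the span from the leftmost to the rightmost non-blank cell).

P | _[a]babaab   read a → write _, move -1, go to R
R | [_]_babaab   read _ → write a, move +1, go to Q
Q | a[_]babaab   read _ → write _, move -1, go to R
R | [a]_babaab   read a → write b, move +1, go to R
R | b[_]babaab   read _ → write a, move +1, go to Q
Q | ba[b]abaab   read b → write b, move -1, go to S
S | b[a]babaab   read a → write a, move +1, go to Q
Q | ba[b]abaab   read b → write b, move -1, go to S
S | b[a]babaab   read a → write a, move +1, go to Q
Q | ba[b]abaab   read b → write b, move -1, go to S
S | b[a]babaab   read a → write a, move +1, go to Q
Q | ba[b]abaab
After 11 steps: state Q, head at 1, tape bababaab.

state Q, head at 1, tape bababaab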